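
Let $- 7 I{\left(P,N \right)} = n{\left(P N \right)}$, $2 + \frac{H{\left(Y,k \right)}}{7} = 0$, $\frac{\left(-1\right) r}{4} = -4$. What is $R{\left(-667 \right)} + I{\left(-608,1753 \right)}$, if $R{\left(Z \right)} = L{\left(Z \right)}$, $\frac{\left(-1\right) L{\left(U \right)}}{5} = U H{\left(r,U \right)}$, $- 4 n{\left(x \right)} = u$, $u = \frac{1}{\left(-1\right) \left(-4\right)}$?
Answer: $- \frac{5229279}{112} \approx -46690.0$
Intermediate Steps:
$r = 16$ ($r = \left(-4\right) \left(-4\right) = 16$)
$H{\left(Y,k \right)} = -14$ ($H{\left(Y,k \right)} = -14 + 7 \cdot 0 = -14 + 0 = -14$)
$u = \frac{1}{4} \approx 0.25$
$n{\left(x \right)} = - \frac{1}{16}$ ($n{\left(x \right)} = \left(- \frac{1}{4}\right) \frac{1}{4} = - \frac{1}{16}$)
$L{\left(U \right)} = 70 U$ ($L{\left(U \right)} = - 5 U \left(-14\right) = - 5 \left(- 14 U\right) = 70 U$)
$R{\left(Z \right)} = 70 Z$
$I{\left(P,N \right)} = \frac{1}{112}$ ($I{\left(P,N \right)} = \left(- \frac{1}{7}\right) \left(- \frac{1}{16}\right) = \frac{1}{112}$)
$R{\left(-667 \right)} + I{\left(-608,1753 \right)} = 70 \left(-667\right) + \frac{1}{112} = -46690 + \frac{1}{112} = - \frac{5229279}{112}$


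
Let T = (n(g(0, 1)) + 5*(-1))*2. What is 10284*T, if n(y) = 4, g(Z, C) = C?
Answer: -20568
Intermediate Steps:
T = -2 (T = (4 + 5*(-1))*2 = (4 - 5)*2 = -1*2 = -2)
10284*T = 10284*(-2) = -20568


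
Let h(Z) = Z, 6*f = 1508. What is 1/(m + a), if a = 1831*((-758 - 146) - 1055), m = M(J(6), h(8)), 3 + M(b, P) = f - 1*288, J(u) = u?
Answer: -3/10760906 ≈ -2.7879e-7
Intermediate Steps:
f = 754/3 (f = (⅙)*1508 = 754/3 ≈ 251.33)
M(b, P) = -119/3 (M(b, P) = -3 + (754/3 - 1*288) = -3 + (754/3 - 288) = -3 - 110/3 = -119/3)
m = -119/3 ≈ -39.667
a = -3586929 (a = 1831*(-904 - 1055) = 1831*(-1959) = -3586929)
1/(m + a) = 1/(-119/3 - 3586929) = 1/(-10760906/3) = -3/10760906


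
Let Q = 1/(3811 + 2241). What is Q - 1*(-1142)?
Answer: 6911385/6052 ≈ 1142.0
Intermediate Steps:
Q = 1/6052 ≈ 0.00016523
Q - 1*(-1142) = 1/6052 - 1*(-1142) = 1/6052 + 1142 = 6911385/6052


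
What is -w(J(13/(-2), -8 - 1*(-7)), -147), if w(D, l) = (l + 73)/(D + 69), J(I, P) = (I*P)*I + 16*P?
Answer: 296/43 ≈ 6.8837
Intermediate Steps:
J(I, P) = 16*P + P*I² (J(I, P) = P*I² + 16*P = 16*P + P*I²)
w(D, l) = (73 + l)/(69 + D)
-w(J(13/(-2), -8 - 1*(-7)), -147) = -(73 - 147)/(69 + (-8 - 1*(-7))*(16 + (13/(-2))²)) = -(-74)/(69 + (-8 + 7)*(16 + (13*(-½))²)) = -(-74)/(69 - (16 + (-13/2)²)) = -(-74)/(69 - (16 + 169/4)) = -(-74)/(69 - 1*233/4) = -(-74)/(69 - 233/4) = -(-74)/43/4 = -4*(-74)/43 = -1*(-296/43) = 296/43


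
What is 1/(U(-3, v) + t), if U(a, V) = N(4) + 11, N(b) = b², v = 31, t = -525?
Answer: -1/498 ≈ -0.0020080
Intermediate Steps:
U(a, V) = 27 (U(a, V) = 4² + 11 = 16 + 11 = 27)
1/(U(-3, v) + t) = 1/(27 - 525) = 1/(-498) = -1/498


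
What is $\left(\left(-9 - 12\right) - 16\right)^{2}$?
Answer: $1369$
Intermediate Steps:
$\left(\left(-9 - 12\right) - 16\right)^{2} = \left(-21 + \left(\left(-12 + 11\right) - 15\right)\right)^{2} = \left(-21 - 16\right)^{2} = \left(-37\right)^{2} = 1369$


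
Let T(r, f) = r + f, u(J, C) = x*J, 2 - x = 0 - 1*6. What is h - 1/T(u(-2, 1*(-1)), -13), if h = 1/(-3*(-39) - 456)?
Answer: 310/9831 ≈ 0.031533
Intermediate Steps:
x = 8 (x = 2 - (0 - 1*6) = 2 - (0 - 6) = 2 - 1*(-6) = 2 + 6 = 8)
u(J, C) = 8*J
T(r, f) = f + r
h = -1/339 (h = 1/(117 - 456) = 1/(-339) = -1/339 ≈ -0.0029499)
h - 1/T(u(-2, 1*(-1)), -13) = -1/339 - 1/(-13 + 8*(-2)) = -1/339 - 1/(-13 - 16) = -1/339 - 1/(-29) = -1/339 - 1*(-1/29) = -1/339 + 1/29 = 310/9831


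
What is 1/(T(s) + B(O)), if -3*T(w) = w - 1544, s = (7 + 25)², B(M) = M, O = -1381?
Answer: -3/3623 ≈ -0.00082804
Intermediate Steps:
s = 1024 (s = 32² = 1024)
T(w) = 1544/3 - w/3 (T(w) = -(w - 1544)/3 = -(-1544 + w)/3 = 1544/3 - w/3)
1/(T(s) + B(O)) = 1/((1544/3 - ⅓*1024) - 1381) = 1/((1544/3 - 1024/3) - 1381) = 1/(520/3 - 1381) = 1/(-3623/3) = -3/3623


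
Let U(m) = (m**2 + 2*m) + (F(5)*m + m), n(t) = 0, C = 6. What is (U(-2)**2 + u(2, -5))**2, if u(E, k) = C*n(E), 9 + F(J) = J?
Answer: 1296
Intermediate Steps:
F(J) = -9 + J
u(E, k) = 0 (u(E, k) = 6*0 = 0)
U(m) = m**2 - m (U(m) = (m**2 + 2*m) + ((-9 + 5)*m + m) = (m**2 + 2*m) + (-4*m + m) = (m**2 + 2*m) - 3*m = m**2 - m)
(U(-2)**2 + u(2, -5))**2 = ((-2*(-1 - 2))**2 + 0)**2 = ((-2*(-3))**2 + 0)**2 = (6**2 + 0)**2 = (36 + 0)**2 = 36**2 = 1296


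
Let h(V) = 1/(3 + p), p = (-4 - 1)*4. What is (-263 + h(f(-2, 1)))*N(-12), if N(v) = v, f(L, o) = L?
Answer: 53664/17 ≈ 3156.7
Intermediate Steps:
p = -20 (p = -5*4 = -20)
h(V) = -1/17 (h(V) = 1/(3 - 20) = 1/(-17) = -1/17)
(-263 + h(f(-2, 1)))*N(-12) = (-263 - 1/17)*(-12) = -4472/17*(-12) = 53664/17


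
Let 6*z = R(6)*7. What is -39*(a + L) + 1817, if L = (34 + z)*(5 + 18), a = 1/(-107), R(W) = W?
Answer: -3740681/107 ≈ -34960.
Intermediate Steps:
z = 7 (z = (6*7)/6 = (⅙)*42 = 7)
a = -1/107 ≈ -0.0093458
L = 943 (L = (34 + 7)*(5 + 18) = 41*23 = 943)
-39*(a + L) + 1817 = -39*(-1/107 + 943) + 1817 = -39*100900/107 + 1817 = -3935100/107 + 1817 = -3740681/107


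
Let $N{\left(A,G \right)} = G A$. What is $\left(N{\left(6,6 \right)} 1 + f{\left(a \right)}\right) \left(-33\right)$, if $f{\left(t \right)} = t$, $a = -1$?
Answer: $-1155$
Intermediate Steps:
$N{\left(A,G \right)} = A G$
$\left(N{\left(6,6 \right)} 1 + f{\left(a \right)}\right) \left(-33\right) = \left(6 \cdot 6 \cdot 1 - 1\right) \left(-33\right) = \left(36 \cdot 1 - 1\right) \left(-33\right) = \left(36 - 1\right) \left(-33\right) = 35 \left(-33\right) = -1155$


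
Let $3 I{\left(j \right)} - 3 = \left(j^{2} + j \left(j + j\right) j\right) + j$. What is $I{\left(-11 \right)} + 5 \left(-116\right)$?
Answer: $- \frac{4289}{3} \approx -1429.7$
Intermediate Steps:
$I{\left(j \right)} = 1 + \frac{j}{3} + \frac{j^{2}}{3} + \frac{2 j^{3}}{3}$ ($I{\left(j \right)} = 1 + \frac{\left(j^{2} + j \left(j + j\right) j\right) + j}{3} = 1 + \frac{\left(j^{2} + j 2 j j\right) + j}{3} = 1 + \frac{\left(j^{2} + 2 j^{2} j\right) + j}{3} = 1 + \frac{\left(j^{2} + 2 j^{3}\right) + j}{3} = 1 + \frac{j + j^{2} + 2 j^{3}}{3} = 1 + \left(\frac{j}{3} + \frac{j^{2}}{3} + \frac{2 j^{3}}{3}\right) = 1 + \frac{j}{3} + \frac{j^{2}}{3} + \frac{2 j^{3}}{3}$)
$I{\left(-11 \right)} + 5 \left(-116\right) = \left(1 + \frac{1}{3} \left(-11\right) + \frac{\left(-11\right)^{2}}{3} + \frac{2 \left(-11\right)^{3}}{3}\right) + 5 \left(-116\right) = \left(1 - \frac{11}{3} + \frac{1}{3} \cdot 121 + \frac{2}{3} \left(-1331\right)\right) - 580 = \left(1 - \frac{11}{3} + \frac{121}{3} - \frac{2662}{3}\right) - 580 = - \frac{2549}{3} - 580 = - \frac{4289}{3}$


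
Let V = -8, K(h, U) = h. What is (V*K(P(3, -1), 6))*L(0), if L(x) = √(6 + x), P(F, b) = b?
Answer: 8*√6 ≈ 19.596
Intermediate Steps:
(V*K(P(3, -1), 6))*L(0) = (-8*(-1))*√(6 + 0) = 8*√6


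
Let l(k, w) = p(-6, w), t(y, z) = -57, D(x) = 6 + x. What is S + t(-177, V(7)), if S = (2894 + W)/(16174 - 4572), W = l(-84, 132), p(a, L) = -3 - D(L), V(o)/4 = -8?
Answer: -658561/11602 ≈ -56.763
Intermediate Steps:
V(o) = -32 (V(o) = 4*(-8) = -32)
p(a, L) = -9 - L (p(a, L) = -3 - (6 + L) = -3 + (-6 - L) = -9 - L)
l(k, w) = -9 - w
W = -141 (W = -9 - 1*132 = -9 - 132 = -141)
S = 2753/11602 (S = (2894 - 141)/(16174 - 4572) = 2753/11602 ≈ 0.23729)
S + t(-177, V(7)) = 2753/11602 - 57 = -658561/11602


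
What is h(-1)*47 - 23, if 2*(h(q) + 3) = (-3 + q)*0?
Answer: -164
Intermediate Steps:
h(q) = -3 (h(q) = -3 + ((-3 + q)*0)/2 = -3 + (½)*0 = -3 + 0 = -3)
h(-1)*47 - 23 = -3*47 - 23 = -141 - 23 = -164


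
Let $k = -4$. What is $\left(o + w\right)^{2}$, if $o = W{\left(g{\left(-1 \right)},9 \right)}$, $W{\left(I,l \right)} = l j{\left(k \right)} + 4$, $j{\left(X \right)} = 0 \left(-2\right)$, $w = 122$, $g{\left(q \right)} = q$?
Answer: $15876$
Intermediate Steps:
$j{\left(X \right)} = 0$
$W{\left(I,l \right)} = 4$ ($W{\left(I,l \right)} = l 0 + 4 = 0 + 4 = 4$)
$o = 4$
$\left(o + w\right)^{2} = \left(4 + 122\right)^{2} = 126^{2} = 15876$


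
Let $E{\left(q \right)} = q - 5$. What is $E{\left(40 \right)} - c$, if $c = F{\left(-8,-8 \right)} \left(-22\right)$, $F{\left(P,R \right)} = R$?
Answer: $-141$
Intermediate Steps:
$E{\left(q \right)} = -5 + q$ ($E{\left(q \right)} = q - 5 = -5 + q$)
$c = 176$ ($c = \left(-8\right) \left(-22\right) = 176$)
$E{\left(40 \right)} - c = \left(-5 + 40\right) - 176 = 35 - 176 = -141$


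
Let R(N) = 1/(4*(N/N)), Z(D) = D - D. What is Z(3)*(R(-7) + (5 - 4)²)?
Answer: 0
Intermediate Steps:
Z(D) = 0
R(N) = ¼ (R(N) = 1/(4*1) = 1/4 = ¼)
Z(3)*(R(-7) + (5 - 4)²) = 0*(¼ + (5 - 4)²) = 0*(¼ + 1²) = 0*(¼ + 1) = 0*(5/4) = 0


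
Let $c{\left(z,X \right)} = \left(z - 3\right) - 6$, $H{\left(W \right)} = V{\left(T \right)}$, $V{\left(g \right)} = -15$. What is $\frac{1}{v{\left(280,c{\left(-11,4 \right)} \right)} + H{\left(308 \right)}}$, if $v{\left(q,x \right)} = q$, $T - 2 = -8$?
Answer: $\frac{1}{265} \approx 0.0037736$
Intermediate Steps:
$T = -6$ ($T = 2 - 8 = -6$)
$H{\left(W \right)} = -15$
$c{\left(z,X \right)} = -9 + z$ ($c{\left(z,X \right)} = \left(-3 + z\right) - 6 = -9 + z$)
$\frac{1}{v{\left(280,c{\left(-11,4 \right)} \right)} + H{\left(308 \right)}} = \frac{1}{280 - 15} = \frac{1}{265}$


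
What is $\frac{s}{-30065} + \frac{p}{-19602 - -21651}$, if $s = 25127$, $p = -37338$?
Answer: $- \frac{391350731}{20534395} \approx -19.058$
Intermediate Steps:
$\frac{s}{-30065} + \frac{p}{-19602 - -21651} = \frac{25127}{-30065} - \frac{37338}{-19602 - -21651} = 25127 \left(- \frac{1}{30065}\right) - \frac{37338}{-19602 + 21651} = - \frac{25127}{30065} - \frac{37338}{2049} = - \frac{25127}{30065} - \frac{12446}{683} = - \frac{391350731}{20534395}$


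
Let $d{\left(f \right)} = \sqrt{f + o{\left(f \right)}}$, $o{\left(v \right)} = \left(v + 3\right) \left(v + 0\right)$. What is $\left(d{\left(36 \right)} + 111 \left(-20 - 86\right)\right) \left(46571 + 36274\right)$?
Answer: $-974754270 + 994140 \sqrt{10} \approx -9.7161 \cdot 10^{8}$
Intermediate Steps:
$o{\left(v \right)} = v \left(3 + v\right)$ ($o{\left(v \right)} = \left(3 + v\right) v = v \left(3 + v\right)$)
$d{\left(f \right)} = \sqrt{f + f \left(3 + f\right)}$
$\left(d{\left(36 \right)} + 111 \left(-20 - 86\right)\right) \left(46571 + 36274\right) = \left(\sqrt{36 \left(4 + 36\right)} + 111 \left(-20 - 86\right)\right) \left(46571 + 36274\right) = \left(\sqrt{36 \cdot 40} + 111 \left(-106\right)\right) 82845 = \left(\sqrt{1440} - 11766\right) 82845 = \left(12 \sqrt{10} - 11766\right) 82845 = \left(-11766 + 12 \sqrt{10}\right) 82845 = -974754270 + 994140 \sqrt{10}$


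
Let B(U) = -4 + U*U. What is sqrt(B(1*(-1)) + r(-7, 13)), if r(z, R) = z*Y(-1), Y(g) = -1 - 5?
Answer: sqrt(39) ≈ 6.2450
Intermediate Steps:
Y(g) = -6
r(z, R) = -6*z (r(z, R) = z*(-6) = -6*z)
B(U) = -4 + U**2
sqrt(B(1*(-1)) + r(-7, 13)) = sqrt((-4 + (1*(-1))**2) - 6*(-7)) = sqrt((-4 + (-1)**2) + 42) = sqrt((-4 + 1) + 42) = sqrt(-3 + 42) = sqrt(39)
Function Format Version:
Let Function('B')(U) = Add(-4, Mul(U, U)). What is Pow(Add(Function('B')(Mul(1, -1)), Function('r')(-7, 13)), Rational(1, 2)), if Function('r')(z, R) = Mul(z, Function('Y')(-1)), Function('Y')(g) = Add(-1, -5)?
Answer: Pow(39, Rational(1, 2)) ≈ 6.2450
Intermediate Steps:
Function('Y')(g) = -6
Function('r')(z, R) = Mul(-6, z) (Function('r')(z, R) = Mul(z, -6) = Mul(-6, z))
Function('B')(U) = Add(-4, Pow(U, 2))
Pow(Add(Function('B')(Mul(1, -1)), Function('r')(-7, 13)), Rational(1, 2)) = Pow(Add(Add(-4, Pow(Mul(1, -1), 2)), Mul(-6, -7)), Rational(1, 2)) = Pow(Add(Add(-4, Pow(-1, 2)), 42), Rational(1, 2)) = Pow(Add(Add(-4, 1), 42), Rational(1, 2)) = Pow(Add(-3, 42), Rational(1, 2)) = Pow(39, Rational(1, 2))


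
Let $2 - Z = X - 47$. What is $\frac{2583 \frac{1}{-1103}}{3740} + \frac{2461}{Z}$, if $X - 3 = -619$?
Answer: $\frac{406017949}{109730852} \approx 3.7001$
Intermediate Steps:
$X = -616$ ($X = 3 - 619 = -616$)
$Z = 665$ ($Z = 2 - \left(-616 - 47\right) = 2 - -663 = 2 + 663 = 665$)
$\frac{2583 \frac{1}{-1103}}{3740} + \frac{2461}{Z} = \frac{2583 \frac{1}{-1103}}{3740} + \frac{2461}{665} = 2583 \left(- \frac{1}{1103}\right) \frac{1}{3740} + 2461 \cdot \frac{1}{665} = \left(- \frac{2583}{1103}\right) \frac{1}{3740} + \frac{2461}{665} = - \frac{2583}{4125220} + \frac{2461}{665} = \frac{406017949}{109730852}$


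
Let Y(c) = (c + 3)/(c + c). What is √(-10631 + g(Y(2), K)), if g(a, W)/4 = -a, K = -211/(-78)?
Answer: 2*I*√2659 ≈ 103.13*I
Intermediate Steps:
Y(c) = (3 + c)/(2*c) (Y(c) = (3 + c)/((2*c)) = (3 + c)*(1/(2*c)) = (3 + c)/(2*c))
K = 211/78 (K = -211*(-1/78) = 211/78 ≈ 2.7051)
g(a, W) = -4*a (g(a, W) = 4*(-a) = -4*a)
√(-10631 + g(Y(2), K)) = √(-10631 - 2*(3 + 2)/2) = √(-10631 - 2*5/2) = √(-10631 - 4*5/4) = √(-10631 - 5) = √(-10636) = 2*I*√2659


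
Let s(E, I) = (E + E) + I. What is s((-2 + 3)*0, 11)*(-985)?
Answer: -10835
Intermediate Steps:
s(E, I) = I + 2*E (s(E, I) = 2*E + I = I + 2*E)
s((-2 + 3)*0, 11)*(-985) = (11 + 2*((-2 + 3)*0))*(-985) = (11 + 2*(1*0))*(-985) = (11 + 2*0)*(-985) = (11 + 0)*(-985) = 11*(-985) = -10835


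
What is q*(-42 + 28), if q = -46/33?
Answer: 644/33 ≈ 19.515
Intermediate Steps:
q = -46/33 (q = -46*1/33 = -46/33 ≈ -1.3939)
q*(-42 + 28) = -46*(-42 + 28)/33 = -46/33*(-14) = 644/33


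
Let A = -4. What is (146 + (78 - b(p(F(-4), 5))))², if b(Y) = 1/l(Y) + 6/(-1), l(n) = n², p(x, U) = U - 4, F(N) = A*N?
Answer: 52441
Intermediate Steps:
F(N) = -4*N
p(x, U) = -4 + U
b(Y) = -6 + Y⁻² (b(Y) = 1/Y² + 6/(-1) = 1/Y² + 6*(-1) = Y⁻² - 6 = -6 + Y⁻²)
(146 + (78 - b(p(F(-4), 5))))² = (146 + (78 - (-6 + (-4 + 5)⁻²)))² = (146 + (78 - (-6 + 1⁻²)))² = (146 + (78 - (-6 + 1)))² = (146 + (78 - 1*(-5)))² = (146 + (78 + 5))² = (146 + 83)² = 229² = 52441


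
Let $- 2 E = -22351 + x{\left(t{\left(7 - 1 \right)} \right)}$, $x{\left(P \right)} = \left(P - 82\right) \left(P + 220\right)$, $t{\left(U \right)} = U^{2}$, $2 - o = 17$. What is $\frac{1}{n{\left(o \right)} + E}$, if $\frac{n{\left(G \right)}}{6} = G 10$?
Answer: $\frac{2}{32327} \approx 6.1868 \cdot 10^{-5}$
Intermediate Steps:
$o = -15$ ($o = 2 - 17 = -15$)
$x{\left(P \right)} = \left(-82 + P\right) \left(220 + P\right)$
$E = \frac{34127}{2}$ ($E = - \frac{-22351 + \left(-18040 + \left(\left(7 - 1\right)^{2}\right)^{2} + 138 \left(7 - 1\right)^{2}\right)}{2} = - \frac{-22351 + \left(-18040 + \left(6^{2}\right)^{2} + 138 \cdot 6^{2}\right)}{2} = - \frac{-22351 + \left(-18040 + 36^{2} + 138 \cdot 36\right)}{2} = - \frac{-22351 + \left(-18040 + 1296 + 4968\right)}{2} = - \frac{-22351 - 11776}{2} = \left(- \frac{1}{2}\right) \left(-34127\right) = \frac{34127}{2} \approx 17064.0$)
$n{\left(G \right)} = 60 G$ ($n{\left(G \right)} = 6 G 10 = 6 \cdot 10 G = 60 G$)
$\frac{1}{n{\left(o \right)} + E} = \frac{1}{60 \left(-15\right) + \frac{34127}{2}} = \frac{1}{-900 + \frac{34127}{2}} = \frac{1}{\frac{32327}{2}} = \frac{2}{32327}$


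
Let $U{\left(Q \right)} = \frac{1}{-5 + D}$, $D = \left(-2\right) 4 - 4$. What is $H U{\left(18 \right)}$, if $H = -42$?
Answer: $\frac{42}{17} \approx 2.4706$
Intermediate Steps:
$D = -12$ ($D = -8 - 4 = -12$)
$U{\left(Q \right)} = - \frac{1}{17}$ ($U{\left(Q \right)} = \frac{1}{-5 - 12} = \frac{1}{-17} = - \frac{1}{17}$)
$H U{\left(18 \right)} = \left(-42\right) \left(- \frac{1}{17}\right) = \frac{42}{17}$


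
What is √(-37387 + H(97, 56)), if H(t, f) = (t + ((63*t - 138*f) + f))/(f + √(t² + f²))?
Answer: √(-2095136 - 37387*√12545)/√(56 + √12545) ≈ 193.38*I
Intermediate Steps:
H(t, f) = (-137*f + 64*t)/(f + √(f² + t²)) (H(t, f) = (t + ((-138*f + 63*t) + f))/(f + √(f² + t²)) = (t + (-137*f + 63*t))/(f + √(f² + t²)) = (-137*f + 64*t)/(f + √(f² + t²)))
√(-37387 + H(97, 56)) = √(-37387 + (-137*56 + 64*97)/(56 + √(56² + 97²))) = √(-37387 + (-7672 + 6208)/(56 + √(3136 + 9409))) = √(-37387 - 1464/(56 + √12545))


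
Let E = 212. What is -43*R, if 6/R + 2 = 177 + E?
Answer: -⅔ ≈ -0.66667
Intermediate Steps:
R = 2/129 (R = 6/(-2 + (177 + 212)) = 6/(-2 + 389) = 6/387 = 6*(1/387) = 2/129 ≈ 0.015504)
-43*R = -43*2/129 = -⅔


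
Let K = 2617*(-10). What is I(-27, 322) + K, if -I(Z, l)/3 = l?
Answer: -27136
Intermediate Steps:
K = -26170
I(Z, l) = -3*l
I(-27, 322) + K = -3*322 - 26170 = -966 - 26170 = -27136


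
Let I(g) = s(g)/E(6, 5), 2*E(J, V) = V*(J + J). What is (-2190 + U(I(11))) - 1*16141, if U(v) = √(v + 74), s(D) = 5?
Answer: -18331 + √2670/6 ≈ -18322.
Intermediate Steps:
E(J, V) = J*V (E(J, V) = (V*(J + J))/2 = (V*(2*J))/2 = (2*J*V)/2 = J*V)
I(g) = ⅙ (I(g) = 5/((6*5)) = 5/30 = 5*(1/30) = ⅙)
U(v) = √(74 + v)
(-2190 + U(I(11))) - 1*16141 = (-2190 + √(74 + ⅙)) - 1*16141 = (-2190 + √(445/6)) - 16141 = (-2190 + √2670/6) - 16141 = -18331 + √2670/6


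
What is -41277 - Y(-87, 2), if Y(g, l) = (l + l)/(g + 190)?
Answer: -4251535/103 ≈ -41277.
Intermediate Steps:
Y(g, l) = 2*l/(190 + g) (Y(g, l) = (2*l)/(190 + g) = 2*l/(190 + g))
-41277 - Y(-87, 2) = -41277 - 2*2/(190 - 87) = -41277 - 2*2/103 = -41277 - 1*4/103 = -41277 - 4/103 = -4251535/103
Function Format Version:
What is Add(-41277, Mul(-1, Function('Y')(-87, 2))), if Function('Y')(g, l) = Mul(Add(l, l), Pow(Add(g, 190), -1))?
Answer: Rational(-4251535, 103) ≈ -41277.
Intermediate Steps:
Function('Y')(g, l) = Mul(2, l, Pow(Add(190, g), -1)) (Function('Y')(g, l) = Mul(Mul(2, l), Pow(Add(190, g), -1)) = Mul(2, l, Pow(Add(190, g), -1)))
Add(-41277, Mul(-1, Function('Y')(-87, 2))) = Add(-41277, Mul(-1, Mul(2, 2, Pow(Add(190, -87), -1)))) = Add(-41277, Mul(-1, Mul(2, 2, Pow(103, -1)))) = Add(-41277, Mul(-1, Mul(2, 2, Rational(1, 103)))) = Add(-41277, Mul(-1, Rational(4, 103))) = Add(-41277, Rational(-4, 103)) = Rational(-4251535, 103)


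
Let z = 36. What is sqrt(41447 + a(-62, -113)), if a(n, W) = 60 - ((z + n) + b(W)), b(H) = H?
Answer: sqrt(41646) ≈ 204.07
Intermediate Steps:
a(n, W) = 24 - W - n (a(n, W) = 60 - ((36 + n) + W) = 60 - (36 + W + n) = 60 + (-36 - W - n) = 24 - W - n)
sqrt(41447 + a(-62, -113)) = sqrt(41447 + (24 - 1*(-113) - 1*(-62))) = sqrt(41447 + (24 + 113 + 62)) = sqrt(41447 + 199) = sqrt(41646)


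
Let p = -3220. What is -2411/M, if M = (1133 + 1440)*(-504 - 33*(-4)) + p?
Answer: 2411/960376 ≈ 0.0025105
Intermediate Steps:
M = -960376 (M = (1133 + 1440)*(-504 - 33*(-4)) - 3220 = 2573*(-504 + 132) - 3220 = 2573*(-372) - 3220 = -957156 - 3220 = -960376)
-2411/M = -2411/(-960376) = -2411*(-1/960376) = 2411/960376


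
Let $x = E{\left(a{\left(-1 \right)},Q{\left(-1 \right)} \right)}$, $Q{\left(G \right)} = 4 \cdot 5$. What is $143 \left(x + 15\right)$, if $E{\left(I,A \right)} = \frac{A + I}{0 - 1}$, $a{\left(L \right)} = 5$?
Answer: $-1430$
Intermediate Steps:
$Q{\left(G \right)} = 20$
$E{\left(I,A \right)} = - A - I$ ($E{\left(I,A \right)} = \frac{A + I}{-1} = \left(A + I\right) \left(-1\right) = - A - I$)
$x = -25$ ($x = \left(-1\right) 20 - 5 = -20 - 5 = -25$)
$143 \left(x + 15\right) = 143 \left(-25 + 15\right) = 143 \left(-10\right) = -1430$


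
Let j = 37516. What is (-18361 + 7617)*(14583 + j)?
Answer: -559751656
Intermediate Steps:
(-18361 + 7617)*(14583 + j) = (-18361 + 7617)*(14583 + 37516) = -10744*52099 = -559751656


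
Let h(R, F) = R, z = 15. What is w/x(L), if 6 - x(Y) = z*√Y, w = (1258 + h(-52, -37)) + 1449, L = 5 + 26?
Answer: -590/257 - 1475*√31/257 ≈ -34.251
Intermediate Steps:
L = 31
w = 2655 (w = (1258 - 52) + 1449 = 1206 + 1449 = 2655)
x(Y) = 6 - 15*√Y
w/x(L) = 2655/(6 - 15*√31)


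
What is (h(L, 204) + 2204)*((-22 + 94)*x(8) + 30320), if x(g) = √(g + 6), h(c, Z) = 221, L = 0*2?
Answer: 73526000 + 174600*√14 ≈ 7.4179e+7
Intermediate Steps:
L = 0
x(g) = √(6 + g)
(h(L, 204) + 2204)*((-22 + 94)*x(8) + 30320) = (221 + 2204)*((-22 + 94)*√(6 + 8) + 30320) = 2425*(72*√14 + 30320) = 2425*(30320 + 72*√14) = 73526000 + 174600*√14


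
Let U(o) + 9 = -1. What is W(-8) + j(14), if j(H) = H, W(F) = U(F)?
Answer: 4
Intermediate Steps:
U(o) = -10 (U(o) = -9 - 1 = -10)
W(F) = -10
W(-8) + j(14) = -10 + 14 = 4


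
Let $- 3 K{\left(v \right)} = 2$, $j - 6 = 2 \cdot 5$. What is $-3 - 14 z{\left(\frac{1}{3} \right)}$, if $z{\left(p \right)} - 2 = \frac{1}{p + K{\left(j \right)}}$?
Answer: $11$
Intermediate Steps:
$j = 16$ ($j = 6 + 2 \cdot 5 = 6 + 10 = 16$)
$K{\left(v \right)} = - \frac{2}{3}$ ($K{\left(v \right)} = \left(- \frac{1}{3}\right) 2 = - \frac{2}{3}$)
$z{\left(p \right)} = 2 + \frac{1}{- \frac{2}{3} + p}$ ($z{\left(p \right)} = 2 + \frac{1}{p - \frac{2}{3}} = 2 + \frac{1}{- \frac{2}{3} + p}$)
$-3 - 14 z{\left(\frac{1}{3} \right)} = -3 - 14 \frac{-1 + \frac{6}{3}}{-2 + \frac{3}{3}} = -3 - 14 \frac{-1 + 6 \cdot \frac{1}{3}}{-2 + 3 \cdot \frac{1}{3}} = -3 - 14 \frac{-1 + 2}{-2 + 1} = -3 - 14 \frac{1}{-1} \cdot 1 = -3 - 14 \left(\left(-1\right) 1\right) = -3 - -14 = -3 + 14 = 11$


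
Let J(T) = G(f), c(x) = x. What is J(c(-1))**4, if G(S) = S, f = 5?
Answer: 625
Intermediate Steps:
J(T) = 5
J(c(-1))**4 = 5**4 = 625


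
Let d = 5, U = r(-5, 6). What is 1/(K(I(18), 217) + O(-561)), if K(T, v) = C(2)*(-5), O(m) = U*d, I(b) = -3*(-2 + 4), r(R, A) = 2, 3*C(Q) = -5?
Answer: 3/55 ≈ 0.054545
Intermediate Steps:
C(Q) = -5/3 (C(Q) = (⅓)*(-5) = -5/3)
I(b) = -6 (I(b) = -3*2 = -6)
U = 2
O(m) = 10 (O(m) = 2*5 = 10)
K(T, v) = 25/3 (K(T, v) = -5/3*(-5) = 25/3)
1/(K(I(18), 217) + O(-561)) = 1/(25/3 + 10) = 1/(55/3) = 3/55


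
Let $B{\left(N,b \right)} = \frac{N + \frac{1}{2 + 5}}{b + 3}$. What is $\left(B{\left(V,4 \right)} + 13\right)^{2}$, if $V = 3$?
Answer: $\frac{434281}{2401} \approx 180.88$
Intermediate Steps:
$B{\left(N,b \right)} = \frac{\frac{1}{7} + N}{3 + b}$ ($B{\left(N,b \right)} = \frac{N + \frac{1}{7}}{3 + b} = \frac{\frac{1}{7} + N}{3 + b}$)
$\left(B{\left(V,4 \right)} + 13\right)^{2} = \left(\frac{\frac{1}{7} + 3}{3 + 4} + 13\right)^{2} = \left(\frac{1}{7} \cdot \frac{22}{7} + 13\right)^{2} = \left(\frac{22}{49} + 13\right)^{2} = \left(\frac{659}{49}\right)^{2} = \frac{434281}{2401}$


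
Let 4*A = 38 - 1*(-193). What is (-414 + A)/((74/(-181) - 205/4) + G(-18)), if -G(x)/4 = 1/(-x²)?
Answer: 20891925/3028757 ≈ 6.8979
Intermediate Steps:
A = 231/4 (A = (38 - 1*(-193))/4 = (38 + 193)/4 = (¼)*231 = 231/4 ≈ 57.750)
G(x) = 4/x² (G(x) = -4*(-1/x²) = -(-4)/x² = 4/x²)
(-414 + A)/((74/(-181) - 205/4) + G(-18)) = (-414 + 231/4)/((74/(-181) - 205/4) + 4/(-18)²) = -1425/(4*((74*(-1/181) - 205*¼) + 4*(1/324))) = -1425/(4*((-74/181 - 205/4) + 1/81)) = -1425/(4*(-37401/724 + 1/81)) = -1425/(4*(-3028757/58644)) = -1425/4*(-58644/3028757) = 20891925/3028757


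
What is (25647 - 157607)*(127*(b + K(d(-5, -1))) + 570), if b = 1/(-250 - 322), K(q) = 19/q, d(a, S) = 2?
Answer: -33518862690/143 ≈ -2.3440e+8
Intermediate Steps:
b = -1/572 (b = 1/(-572) = -1/572 ≈ -0.0017483)
(25647 - 157607)*(127*(b + K(d(-5, -1))) + 570) = (25647 - 157607)*(127*(-1/572 + 19/2) + 570) = -131960*(127*(-1/572 + 19*(½)) + 570) = -131960*(127*(-1/572 + 19/2) + 570) = -131960*(127*(5433/572) + 570) = -131960*(689991/572 + 570) = -131960*1016031/572 = -33518862690/143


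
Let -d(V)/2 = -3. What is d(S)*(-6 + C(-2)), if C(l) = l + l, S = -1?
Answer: -60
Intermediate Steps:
C(l) = 2*l
d(V) = 6 (d(V) = -2*(-3) = 6)
d(S)*(-6 + C(-2)) = 6*(-6 + 2*(-2)) = 6*(-6 - 4) = 6*(-10) = -60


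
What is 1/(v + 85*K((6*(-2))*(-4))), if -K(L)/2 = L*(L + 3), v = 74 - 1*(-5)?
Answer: -1/416081 ≈ -2.4034e-6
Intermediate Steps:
v = 79 (v = 74 + 5 = 79)
K(L) = -2*L*(3 + L) (K(L) = -2*L*(L + 3) = -2*L*(3 + L))
1/(v + 85*K((6*(-2))*(-4))) = 1/(79 + 85*(-2*(6*(-2))*(-4)*(3 + (6*(-2))*(-4)))) = 1/(79 + 85*(-2*(-12*(-4))*(3 - 12*(-4)))) = 1/(79 + 85*(-2*48*(3 + 48))) = 1/(79 + 85*(-2*48*51)) = 1/(79 + 85*(-4896)) = 1/(79 - 416160) = 1/(-416081) = -1/416081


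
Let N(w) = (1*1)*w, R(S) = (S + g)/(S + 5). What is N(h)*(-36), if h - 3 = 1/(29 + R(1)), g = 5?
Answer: -546/5 ≈ -109.20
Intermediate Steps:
R(S) = 1 (R(S) = (S + 5)/(S + 5) = (5 + S)/(5 + S) = 1)
h = 91/30 (h = 3 + 1/(29 + 1) = 3 + 1/30 = 91/30 ≈ 3.0333)
N(w) = w (N(w) = 1*w = w)
N(h)*(-36) = (91/30)*(-36) = -546/5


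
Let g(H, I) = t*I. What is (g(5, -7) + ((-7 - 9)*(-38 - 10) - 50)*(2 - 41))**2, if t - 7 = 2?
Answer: 787644225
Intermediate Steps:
t = 9 (t = 7 + 2 = 9)
g(H, I) = 9*I
(g(5, -7) + ((-7 - 9)*(-38 - 10) - 50)*(2 - 41))**2 = (9*(-7) + ((-7 - 9)*(-38 - 10) - 50)*(2 - 41))**2 = (-63 + (-16*(-48) - 50)*(-39))**2 = (-63 + (768 - 50)*(-39))**2 = (-63 + 718*(-39))**2 = (-63 - 28002)**2 = (-28065)**2 = 787644225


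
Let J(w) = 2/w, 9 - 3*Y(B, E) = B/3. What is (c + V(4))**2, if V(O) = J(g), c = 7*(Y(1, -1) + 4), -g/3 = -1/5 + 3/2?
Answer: 31158724/13689 ≈ 2276.2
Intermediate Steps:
g = -39/10 (g = -3*(-1/5 + 3/2) = -3*13/10 = -39/10 ≈ -3.9000)
Y(B, E) = 3 - B/9 (Y(B, E) = 3 - B/(3*3) = 3 - B/9)
c = 434/9 (c = 7*((3 - 1/9*1) + 4) = 7*((3 - 1/9) + 4) = 7*(26/9 + 4) = 7*(62/9) = 434/9 ≈ 48.222)
V(O) = -20/39 (V(O) = 2/(-39/10) = 2*(-10/39) = -20/39)
(c + V(4))**2 = (434/9 - 20/39)**2 = (5582/117)**2 = 31158724/13689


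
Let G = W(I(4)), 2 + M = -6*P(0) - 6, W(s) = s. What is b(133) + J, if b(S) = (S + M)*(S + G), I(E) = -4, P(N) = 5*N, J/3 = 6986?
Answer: 37083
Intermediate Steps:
J = 20958 (J = 3*6986 = 20958)
M = -8 (M = -2 + (-30*0 - 6) = -2 + (-6*0 - 6) = -2 + (0 - 6) = -2 - 6 = -8)
G = -4
b(S) = (-8 + S)*(-4 + S) (b(S) = (S - 8)*(S - 4) = (-8 + S)*(-4 + S))
b(133) + J = (32 + 133² - 12*133) + 20958 = (32 + 17689 - 1596) + 20958 = 16125 + 20958 = 37083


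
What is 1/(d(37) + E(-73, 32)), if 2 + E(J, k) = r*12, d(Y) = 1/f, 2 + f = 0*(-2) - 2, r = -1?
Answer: -4/57 ≈ -0.070175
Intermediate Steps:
f = -4 (f = -2 + (0*(-2) - 2) = -2 + (0 - 2) = -2 - 2 = -4)
d(Y) = -¼ (d(Y) = 1/(-4) = -¼)
E(J, k) = -14 (E(J, k) = -2 - 1*12 = -2 - 12 = -14)
1/(d(37) + E(-73, 32)) = 1/(-¼ - 14) = 1/(-57/4) = -4/57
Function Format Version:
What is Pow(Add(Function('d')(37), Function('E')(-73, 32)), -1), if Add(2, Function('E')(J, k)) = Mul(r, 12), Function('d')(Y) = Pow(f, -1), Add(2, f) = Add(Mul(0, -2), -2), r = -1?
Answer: Rational(-4, 57) ≈ -0.070175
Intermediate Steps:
f = -4 (f = Add(-2, Add(Mul(0, -2), -2)) = Add(-2, Add(0, -2)) = Add(-2, -2) = -4)
Function('d')(Y) = Rational(-1, 4) (Function('d')(Y) = Pow(-4, -1) = Rational(-1, 4))
Function('E')(J, k) = -14 (Function('E')(J, k) = Add(-2, Mul(-1, 12)) = Add(-2, -12) = -14)
Pow(Add(Function('d')(37), Function('E')(-73, 32)), -1) = Pow(Add(Rational(-1, 4), -14), -1) = Pow(Rational(-57, 4), -1) = Rational(-4, 57)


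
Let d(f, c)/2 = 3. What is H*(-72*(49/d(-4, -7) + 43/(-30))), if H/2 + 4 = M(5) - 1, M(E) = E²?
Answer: -19392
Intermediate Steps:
d(f, c) = 6 (d(f, c) = 2*3 = 6)
H = 40 (H = -8 + 2*(5² - 1) = -8 + 2*(25 - 1) = -8 + 2*24 = -8 + 48 = 40)
H*(-72*(49/d(-4, -7) + 43/(-30))) = 40*(-72*(49/6 + 43/(-30))) = 40*(-72*(49*(⅙) + 43*(-1/30))) = 40*(-72*(49/6 - 43/30)) = 40*(-72*101/15) = 40*(-2424/5) = -19392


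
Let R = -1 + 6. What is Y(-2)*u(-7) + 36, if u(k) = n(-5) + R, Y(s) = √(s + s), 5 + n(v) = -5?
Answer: 36 - 10*I ≈ 36.0 - 10.0*I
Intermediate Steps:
n(v) = -10 (n(v) = -5 - 5 = -10)
Y(s) = √2*√s (Y(s) = √(2*s) = √2*√s)
R = 5
u(k) = -5 (u(k) = -10 + 5 = -5)
Y(-2)*u(-7) + 36 = (√2*√(-2))*(-5) + 36 = (√2*(I*√2))*(-5) + 36 = (2*I)*(-5) + 36 = -10*I + 36 = 36 - 10*I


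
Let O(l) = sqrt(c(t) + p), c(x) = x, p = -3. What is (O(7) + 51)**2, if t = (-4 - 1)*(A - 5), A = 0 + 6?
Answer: 2593 + 204*I*sqrt(2) ≈ 2593.0 + 288.5*I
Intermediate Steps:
A = 6
t = -5 (t = (-4 - 1)*(6 - 5) = -5*1 = -5)
O(l) = 2*I*sqrt(2) (O(l) = sqrt(-5 - 3) = sqrt(-8) = 2*I*sqrt(2))
(O(7) + 51)**2 = (2*I*sqrt(2) + 51)**2 = (51 + 2*I*sqrt(2))**2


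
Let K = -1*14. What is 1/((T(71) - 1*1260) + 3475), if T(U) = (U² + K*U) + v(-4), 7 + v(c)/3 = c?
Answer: 1/6229 ≈ 0.00016054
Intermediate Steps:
K = -14
v(c) = -21 + 3*c
T(U) = -33 + U² - 14*U (T(U) = (U² - 14*U) + (-21 + 3*(-4)) = (U² - 14*U) + (-21 - 12) = (U² - 14*U) - 33 = -33 + U² - 14*U)
1/((T(71) - 1*1260) + 3475) = 1/(((-33 + 71² - 14*71) - 1*1260) + 3475) = 1/(((-33 + 5041 - 994) - 1260) + 3475) = 1/((4014 - 1260) + 3475) = 1/(2754 + 3475) = 1/6229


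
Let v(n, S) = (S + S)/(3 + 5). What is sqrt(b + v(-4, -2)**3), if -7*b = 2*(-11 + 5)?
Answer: sqrt(1246)/28 ≈ 1.2607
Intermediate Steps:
v(n, S) = S/4 (v(n, S) = (2*S)/8 = (2*S)*(1/8) = S/4)
b = 12/7 (b = -2*(-11 + 5)/7 = -2*(-6)/7 = -1/7*(-12) = 12/7 ≈ 1.7143)
sqrt(b + v(-4, -2)**3) = sqrt(12/7 + ((1/4)*(-2))**3) = sqrt(12/7 + (-1/2)**3) = sqrt(12/7 - 1/8) = sqrt(89/56) = sqrt(1246)/28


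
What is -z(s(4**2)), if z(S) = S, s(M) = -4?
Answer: 4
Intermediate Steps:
-z(s(4**2)) = -1*(-4) = 4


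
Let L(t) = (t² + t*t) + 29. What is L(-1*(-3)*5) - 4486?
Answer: -4007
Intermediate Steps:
L(t) = 29 + 2*t² (L(t) = (t² + t²) + 29 = 2*t² + 29 = 29 + 2*t²)
L(-1*(-3)*5) - 4486 = (29 + 2*(-1*(-3)*5)²) - 4486 = (29 + 2*(3*5)²) - 4486 = (29 + 2*15²) - 4486 = (29 + 2*225) - 4486 = (29 + 450) - 4486 = 479 - 4486 = -4007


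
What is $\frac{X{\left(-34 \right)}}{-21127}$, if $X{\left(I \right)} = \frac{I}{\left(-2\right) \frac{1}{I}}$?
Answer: $\frac{578}{21127} \approx 0.027358$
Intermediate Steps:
$X{\left(I \right)} = - \frac{I^{2}}{2}$ ($X{\left(I \right)} = I \left(- \frac{I}{2}\right) = - \frac{I^{2}}{2}$)
$\frac{X{\left(-34 \right)}}{-21127} = \frac{\left(- \frac{1}{2}\right) \left(-34\right)^{2}}{-21127} = \left(- \frac{1}{2}\right) 1156 \left(- \frac{1}{21127}\right) = \left(-578\right) \left(- \frac{1}{21127}\right) = \frac{578}{21127}$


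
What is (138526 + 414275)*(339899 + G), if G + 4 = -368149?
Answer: -15618839454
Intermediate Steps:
G = -368153 (G = -4 - 368149 = -368153)
(138526 + 414275)*(339899 + G) = (138526 + 414275)*(339899 - 368153) = 552801*(-28254) = -15618839454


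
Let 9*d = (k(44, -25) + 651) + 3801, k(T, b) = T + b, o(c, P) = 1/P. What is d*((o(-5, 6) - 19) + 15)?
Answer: -102833/54 ≈ -1904.3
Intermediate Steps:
d = 4471/9 (d = (((44 - 25) + 651) + 3801)/9 = ((19 + 651) + 3801)/9 = (670 + 3801)/9 = (⅑)*4471 = 4471/9 ≈ 496.78)
d*((o(-5, 6) - 19) + 15) = 4471*((1/6 - 19) + 15)/9 = 4471*((⅙ - 19) + 15)/9 = 4471*(-113/6 + 15)/9 = (4471/9)*(-23/6) = -102833/54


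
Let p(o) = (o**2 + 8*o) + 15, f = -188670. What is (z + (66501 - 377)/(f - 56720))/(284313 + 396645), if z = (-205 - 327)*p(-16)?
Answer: -4667088941/41775070905 ≈ -0.11172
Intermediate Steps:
p(o) = 15 + o**2 + 8*o
z = -76076 (z = (-205 - 327)*(15 + (-16)**2 + 8*(-16)) = -532*(15 + 256 - 128) = -532*143 = -76076)
(z + (66501 - 377)/(f - 56720))/(284313 + 396645) = (-76076 + (66501 - 377)/(-188670 - 56720))/(284313 + 396645) = (-76076 + 66124/(-245390))/680958 = (-76076 + 66124*(-1/245390))*(1/680958) = (-76076 - 33062/122695)*(1/680958) = -9334177882/122695*1/680958 = -4667088941/41775070905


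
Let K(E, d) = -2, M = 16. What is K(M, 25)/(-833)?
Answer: 2/833 ≈ 0.0024010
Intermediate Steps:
K(M, 25)/(-833) = -2/(-833) = -2*(-1/833) = 2/833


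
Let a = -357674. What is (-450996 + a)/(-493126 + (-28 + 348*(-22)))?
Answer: 80867/50081 ≈ 1.6147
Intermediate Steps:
(-450996 + a)/(-493126 + (-28 + 348*(-22))) = (-450996 - 357674)/(-493126 + (-28 + 348*(-22))) = -808670/(-493126 + (-28 - 7656)) = -808670/(-493126 - 7684) = -808670/(-500810) = -808670*(-1/500810) = 80867/50081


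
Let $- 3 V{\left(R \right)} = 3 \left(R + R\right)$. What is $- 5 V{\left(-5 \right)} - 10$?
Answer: $-60$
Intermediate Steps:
$V{\left(R \right)} = - 2 R$ ($V{\left(R \right)} = - \frac{3 \left(R + R\right)}{3} = - \frac{3 \cdot 2 R}{3} = - \frac{6 R}{3} = - 2 R$)
$- 5 V{\left(-5 \right)} - 10 = - 5 \left(\left(-2\right) \left(-5\right)\right) - 10 = \left(-5\right) 10 - 10 = -50 - 10 = -60$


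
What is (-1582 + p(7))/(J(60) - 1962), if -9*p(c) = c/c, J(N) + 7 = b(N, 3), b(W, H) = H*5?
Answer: 14239/17586 ≈ 0.80968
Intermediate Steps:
b(W, H) = 5*H
J(N) = 8 (J(N) = -7 + 5*3 = -7 + 15 = 8)
p(c) = -⅑ (p(c) = -c/(9*c) = -⅑*1 = -⅑)
(-1582 + p(7))/(J(60) - 1962) = (-1582 - ⅑)/(8 - 1962) = -14239/9/(-1954) = -14239/9*(-1/1954) = 14239/17586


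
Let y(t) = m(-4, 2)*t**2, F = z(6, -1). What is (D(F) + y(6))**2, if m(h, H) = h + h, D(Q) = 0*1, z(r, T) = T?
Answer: 82944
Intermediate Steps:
F = -1
D(Q) = 0
m(h, H) = 2*h
y(t) = -8*t**2 (y(t) = (2*(-4))*t**2 = -8*t**2)
(D(F) + y(6))**2 = (0 - 8*6**2)**2 = (0 - 8*36)**2 = (0 - 288)**2 = (-288)**2 = 82944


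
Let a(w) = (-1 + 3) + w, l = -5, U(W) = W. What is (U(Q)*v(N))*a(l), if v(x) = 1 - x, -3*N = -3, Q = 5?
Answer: 0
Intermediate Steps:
N = 1 (N = -1/3*(-3) = 1)
a(w) = 2 + w
(U(Q)*v(N))*a(l) = (5*(1 - 1*1))*(2 - 5) = (5*(1 - 1))*(-3) = (5*0)*(-3) = 0*(-3) = 0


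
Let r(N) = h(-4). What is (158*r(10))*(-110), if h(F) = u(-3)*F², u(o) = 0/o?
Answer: 0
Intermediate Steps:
u(o) = 0
h(F) = 0 (h(F) = 0*F² = 0)
r(N) = 0
(158*r(10))*(-110) = (158*0)*(-110) = 0*(-110) = 0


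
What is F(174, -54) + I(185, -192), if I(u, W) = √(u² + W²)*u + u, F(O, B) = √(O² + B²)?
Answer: 185 + 6*√922 + 185*√71089 ≈ 49693.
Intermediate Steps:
F(O, B) = √(B² + O²)
I(u, W) = u + u*√(W² + u²) (I(u, W) = √(W² + u²)*u + u = u*√(W² + u²) + u = u + u*√(W² + u²))
F(174, -54) + I(185, -192) = √((-54)² + 174²) + 185*(1 + √((-192)² + 185²)) = √(2916 + 30276) + 185*(1 + √(36864 + 34225)) = √33192 + 185*(1 + √71089) = 6*√922 + (185 + 185*√71089) = 185 + 6*√922 + 185*√71089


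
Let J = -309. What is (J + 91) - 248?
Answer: -466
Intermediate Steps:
(J + 91) - 248 = (-309 + 91) - 248 = -218 - 248 = -466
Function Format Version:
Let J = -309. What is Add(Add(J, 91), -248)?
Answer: -466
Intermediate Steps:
Add(Add(J, 91), -248) = Add(Add(-309, 91), -248) = Add(-218, -248) = -466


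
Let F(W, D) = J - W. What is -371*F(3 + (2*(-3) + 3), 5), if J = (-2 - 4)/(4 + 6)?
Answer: 1113/5 ≈ 222.60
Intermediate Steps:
J = -3/5 (J = -6/10 = -6*1/10 = -3/5 ≈ -0.60000)
F(W, D) = -3/5 - W
-371*F(3 + (2*(-3) + 3), 5) = -371*(-3/5 - (3 + (2*(-3) + 3))) = -371*(-3/5 - (3 + (-6 + 3))) = -371*(-3/5 - (3 - 3)) = -371*(-3/5 - 1*0) = -371*(-3/5 + 0) = -371*(-3)/5 = -1*(-1113/5) = 1113/5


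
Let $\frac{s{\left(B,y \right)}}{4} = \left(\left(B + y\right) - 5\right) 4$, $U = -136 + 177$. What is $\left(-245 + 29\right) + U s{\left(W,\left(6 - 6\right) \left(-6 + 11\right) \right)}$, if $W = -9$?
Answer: $-9400$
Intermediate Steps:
$U = 41$
$s{\left(B,y \right)} = -80 + 16 B + 16 y$ ($s{\left(B,y \right)} = 4 \left(\left(B + y\right) - 5\right) 4 = 4 \left(-5 + B + y\right) 4 = 4 \left(-20 + 4 B + 4 y\right) = -80 + 16 B + 16 y$)
$\left(-245 + 29\right) + U s{\left(W,\left(6 - 6\right) \left(-6 + 11\right) \right)} = \left(-245 + 29\right) + 41 \left(-80 + 16 \left(-9\right) + 16 \left(6 - 6\right) \left(-6 + 11\right)\right) = -216 + 41 \left(-80 - 144 + 16 \cdot 0 \cdot 5\right) = -216 + 41 \left(-80 - 144 + 16 \cdot 0\right) = -216 + 41 \left(-80 - 144 + 0\right) = -216 + 41 \left(-224\right) = -216 - 9184 = -9400$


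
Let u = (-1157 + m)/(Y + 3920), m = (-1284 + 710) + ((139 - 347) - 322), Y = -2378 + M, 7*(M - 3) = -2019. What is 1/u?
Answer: -8796/15827 ≈ -0.55576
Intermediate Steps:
M = -1998/7 (M = 3 + (1/7)*(-2019) = 3 - 2019/7 = -1998/7 ≈ -285.43)
Y = -18644/7 (Y = -2378 - 1998/7 = -18644/7 ≈ -2663.4)
m = -1104 (m = -574 + (-208 - 322) = -574 - 530 = -1104)
u = -15827/8796 (u = (-1157 - 1104)/(-18644/7 + 3920) = -2261/8796/7 = -2261*7/8796 = -15827/8796 ≈ -1.7993)
1/u = 1/(-15827/8796) = -8796/15827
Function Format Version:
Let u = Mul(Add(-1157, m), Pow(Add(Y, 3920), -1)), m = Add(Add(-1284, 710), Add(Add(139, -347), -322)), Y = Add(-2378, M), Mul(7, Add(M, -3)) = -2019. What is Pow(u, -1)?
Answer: Rational(-8796, 15827) ≈ -0.55576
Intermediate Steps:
M = Rational(-1998, 7) (M = Add(3, Mul(Rational(1, 7), -2019)) = Add(3, Rational(-2019, 7)) = Rational(-1998, 7) ≈ -285.43)
Y = Rational(-18644, 7) (Y = Add(-2378, Rational(-1998, 7)) = Rational(-18644, 7) ≈ -2663.4)
m = -1104 (m = Add(-574, Add(-208, -322)) = Add(-574, -530) = -1104)
u = Rational(-15827, 8796) (u = Mul(Add(-1157, -1104), Pow(Add(Rational(-18644, 7), 3920), -1)) = Mul(-2261, Pow(Rational(8796, 7), -1)) = Mul(-2261, Rational(7, 8796)) = Rational(-15827, 8796) ≈ -1.7993)
Pow(u, -1) = Pow(Rational(-15827, 8796), -1) = Rational(-8796, 15827)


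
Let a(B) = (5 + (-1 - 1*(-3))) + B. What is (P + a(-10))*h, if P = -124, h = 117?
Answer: -14859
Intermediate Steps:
a(B) = 7 + B (a(B) = (5 + (-1 + 3)) + B = (5 + 2) + B = 7 + B)
(P + a(-10))*h = (-124 + (7 - 10))*117 = (-124 - 3)*117 = -127*117 = -14859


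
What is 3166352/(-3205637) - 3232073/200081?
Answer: -10994379670013/641387056597 ≈ -17.142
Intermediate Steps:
3166352/(-3205637) - 3232073/200081 = 3166352*(-1/3205637) - 3232073*1/200081 = -3166352/3205637 - 3232073/200081 = -10994379670013/641387056597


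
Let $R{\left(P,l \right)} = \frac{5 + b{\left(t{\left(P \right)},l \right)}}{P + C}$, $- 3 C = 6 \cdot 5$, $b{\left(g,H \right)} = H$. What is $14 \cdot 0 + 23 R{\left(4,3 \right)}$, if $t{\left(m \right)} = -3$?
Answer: $- \frac{92}{3} \approx -30.667$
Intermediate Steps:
$C = -10$ ($C = - \frac{6 \cdot 5}{3} = \left(- \frac{1}{3}\right) 30 = -10$)
$R{\left(P,l \right)} = \frac{5 + l}{-10 + P}$ ($R{\left(P,l \right)} = \frac{5 + l}{P - 10} = \frac{5 + l}{-10 + P}$)
$14 \cdot 0 + 23 R{\left(4,3 \right)} = 14 \cdot 0 + 23 \frac{5 + 3}{-10 + 4} = 0 + 23 \frac{1}{-6} \cdot 8 = 0 + 23 \left(\left(- \frac{1}{6}\right) 8\right) = 0 + 23 \left(- \frac{4}{3}\right) = 0 - \frac{92}{3} = - \frac{92}{3}$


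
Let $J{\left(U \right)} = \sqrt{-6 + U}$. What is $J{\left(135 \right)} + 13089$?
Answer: $13089 + \sqrt{129} \approx 13100.0$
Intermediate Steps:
$J{\left(135 \right)} + 13089 = \sqrt{-6 + 135} + 13089 = \sqrt{129} + 13089 = 13089 + \sqrt{129}$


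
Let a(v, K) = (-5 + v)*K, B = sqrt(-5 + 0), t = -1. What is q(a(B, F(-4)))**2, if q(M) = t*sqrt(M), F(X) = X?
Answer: 20 - 4*I*sqrt(5) ≈ 20.0 - 8.9443*I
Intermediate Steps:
B = I*sqrt(5) (B = sqrt(-5) = I*sqrt(5) ≈ 2.2361*I)
a(v, K) = K*(-5 + v)
q(M) = -sqrt(M)
q(a(B, F(-4)))**2 = (-sqrt(-4*(-5 + I*sqrt(5))))**2 = (-sqrt(20 - 4*I*sqrt(5)))**2 = 20 - 4*I*sqrt(5)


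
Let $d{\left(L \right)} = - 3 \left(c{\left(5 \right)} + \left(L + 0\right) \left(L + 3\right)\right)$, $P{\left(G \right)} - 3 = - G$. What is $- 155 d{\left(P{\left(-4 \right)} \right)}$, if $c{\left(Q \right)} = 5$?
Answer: $34875$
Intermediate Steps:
$P{\left(G \right)} = 3 - G$
$d{\left(L \right)} = -15 - 3 L \left(3 + L\right)$ ($d{\left(L \right)} = - 3 \left(5 + \left(L + 0\right) \left(L + 3\right)\right) = - 3 \left(5 + L \left(3 + L\right)\right) = -15 - 3 L \left(3 + L\right)$)
$- 155 d{\left(P{\left(-4 \right)} \right)} = - 155 \left(-15 - 9 \left(3 - -4\right) - 3 \left(3 - -4\right)^{2}\right) = - 155 \left(-15 - 9 \left(3 + 4\right) - 3 \left(3 + 4\right)^{2}\right) = - 155 \left(-15 - 63 - 3 \cdot 7^{2}\right) = - 155 \left(-15 - 63 - 147\right) = \left(-155\right) \left(-225\right) = 34875$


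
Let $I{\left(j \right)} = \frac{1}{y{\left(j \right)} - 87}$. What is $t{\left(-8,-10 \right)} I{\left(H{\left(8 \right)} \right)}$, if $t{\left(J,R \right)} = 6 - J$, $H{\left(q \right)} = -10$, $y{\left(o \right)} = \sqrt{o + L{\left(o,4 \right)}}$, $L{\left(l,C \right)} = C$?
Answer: $- \frac{406}{2525} - \frac{14 i \sqrt{6}}{7575} \approx -0.16079 - 0.0045271 i$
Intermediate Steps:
$y{\left(o \right)} = \sqrt{4 + o}$ ($y{\left(o \right)} = \sqrt{o + 4} = \sqrt{4 + o}$)
$I{\left(j \right)} = \frac{1}{-87 + \sqrt{4 + j}}$ ($I{\left(j \right)} = \frac{1}{\sqrt{4 + j} - 87} = \frac{1}{-87 + \sqrt{4 + j}}$)
$t{\left(-8,-10 \right)} I{\left(H{\left(8 \right)} \right)} = \frac{6 - -8}{-87 + \sqrt{4 - 10}} = \frac{6 + 8}{-87 + \sqrt{-6}} = \frac{14}{-87 + i \sqrt{6}}$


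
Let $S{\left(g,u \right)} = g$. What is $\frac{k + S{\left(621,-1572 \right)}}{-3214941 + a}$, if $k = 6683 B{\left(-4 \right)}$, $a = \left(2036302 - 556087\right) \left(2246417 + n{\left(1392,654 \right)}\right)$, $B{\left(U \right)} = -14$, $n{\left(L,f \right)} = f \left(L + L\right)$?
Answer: $- \frac{92941}{6020257662954} \approx -1.5438 \cdot 10^{-8}$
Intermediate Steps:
$n{\left(L,f \right)} = 2 L f$ ($n{\left(L,f \right)} = f 2 L = 2 L f$)
$a = 6020260877895$ ($a = \left(2036302 - 556087\right) \left(2246417 + 2 \cdot 1392 \cdot 654\right) = 1480215 \left(2246417 + 1820736\right) = 1480215 \cdot 4067153 = 6020260877895$)
$k = -93562$ ($k = 6683 \left(-14\right) = -93562$)
$\frac{k + S{\left(621,-1572 \right)}}{-3214941 + a} = \frac{-93562 + 621}{-3214941 + 6020260877895} = - \frac{92941}{6020257662954}$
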